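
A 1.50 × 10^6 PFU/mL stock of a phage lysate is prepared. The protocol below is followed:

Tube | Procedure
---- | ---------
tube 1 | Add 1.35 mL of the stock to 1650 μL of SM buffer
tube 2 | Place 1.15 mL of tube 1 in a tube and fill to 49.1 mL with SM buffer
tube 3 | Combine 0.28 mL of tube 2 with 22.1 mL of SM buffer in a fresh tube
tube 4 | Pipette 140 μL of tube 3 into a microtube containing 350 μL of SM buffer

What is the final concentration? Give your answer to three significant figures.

56.5 PFU/mL

Step 1: 1.35 mL + 1650 μL = 3 mL total → factor 3/1.35 = 2.2222
Step 2: 1.15 mL brought to 49.1 mL → factor 49.1/1.15 = 42.696
Step 3: 0.28 mL + 22.1 mL = 22.38 mL total → factor 22.38/0.28 = 79.929
Step 4: 140 μL + 350 μL = 490 μL total → factor 490/140 = 3.5
Overall dilution factor = 2.2222 × 42.696 × 79.929 × 3.5 = 26542
Final = 1.50 × 10^6 PFU/mL / 26542 = 56.5 PFU/mL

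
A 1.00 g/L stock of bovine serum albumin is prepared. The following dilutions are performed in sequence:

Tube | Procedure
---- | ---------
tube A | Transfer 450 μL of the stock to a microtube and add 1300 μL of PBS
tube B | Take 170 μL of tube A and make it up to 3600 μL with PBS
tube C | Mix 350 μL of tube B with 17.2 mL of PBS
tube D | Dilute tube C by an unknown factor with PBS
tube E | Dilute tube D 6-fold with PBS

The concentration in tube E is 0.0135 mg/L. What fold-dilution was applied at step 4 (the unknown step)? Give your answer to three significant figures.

Step 1: 450 μL + 1300 μL = 1750 μL total → factor 1750/450 = 3.8889
Step 2: 170 μL brought to 3600 μL → factor 3600/170 = 21.176
Step 3: 350 μL + 17.2 mL = 17550 μL total → factor 17550/350 = 50.143
Step 4: unknown factor x
Step 5: 6-fold → factor 6
Product of known-step factors = 24776
Overall factor = 1.00 g/L / (0.0135 mg/L) = 74074
x = 74074 / 24776 = 2.99

2.99-fold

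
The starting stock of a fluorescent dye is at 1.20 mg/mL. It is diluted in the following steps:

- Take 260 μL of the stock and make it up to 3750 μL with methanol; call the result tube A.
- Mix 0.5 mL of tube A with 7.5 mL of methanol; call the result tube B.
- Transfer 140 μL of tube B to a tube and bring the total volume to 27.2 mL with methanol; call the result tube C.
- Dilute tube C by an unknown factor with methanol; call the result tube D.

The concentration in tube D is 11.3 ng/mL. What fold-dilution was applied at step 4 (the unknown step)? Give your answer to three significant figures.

Step 1: 260 μL brought to 3750 μL → factor 3750/260 = 14.423
Step 2: 0.5 mL + 7.5 mL = 8 mL total → factor 8/0.5 = 16
Step 3: 140 μL brought to 27.2 mL → factor 27200/140 = 194.29
Step 4: unknown factor x
Product of known-step factors = 44835
Overall factor = 1.20 mg/mL / (11.3 ng/mL) = 1.0619 × 10^5
x = 1.0619 × 10^5 / 44835 = 2.37

2.37-fold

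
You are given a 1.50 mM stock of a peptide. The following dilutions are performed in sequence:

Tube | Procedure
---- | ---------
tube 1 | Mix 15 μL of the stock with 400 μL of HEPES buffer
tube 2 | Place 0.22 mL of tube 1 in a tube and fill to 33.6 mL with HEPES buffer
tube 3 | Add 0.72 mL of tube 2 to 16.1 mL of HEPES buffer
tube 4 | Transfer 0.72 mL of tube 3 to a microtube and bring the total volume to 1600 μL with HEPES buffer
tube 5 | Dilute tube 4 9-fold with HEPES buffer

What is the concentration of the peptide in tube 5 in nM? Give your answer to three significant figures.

Step 1: 15 μL + 400 μL = 415 μL total → factor 415/15 = 27.667
Step 2: 0.22 mL brought to 33.6 mL → factor 33.6/0.22 = 152.73
Step 3: 0.72 mL + 16.1 mL = 16.82 mL total → factor 16.82/0.72 = 23.361
Step 4: 0.72 mL brought to 1600 μL → factor 1.6/0.72 = 2.2222
Step 5: 9-fold → factor 9
Overall dilution factor = 27.667 × 152.73 × 23.361 × 2.2222 × 9 = 1.9742 × 10^6
Final = 1.50 mM / 1.9742 × 10^6 = 7.598 × 10^-7 mM = 0.760 nM

0.760 nM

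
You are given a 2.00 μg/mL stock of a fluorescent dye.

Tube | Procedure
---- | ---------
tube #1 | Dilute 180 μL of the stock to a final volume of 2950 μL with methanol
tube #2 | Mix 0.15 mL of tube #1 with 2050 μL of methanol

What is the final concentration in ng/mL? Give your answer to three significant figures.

8.32 ng/mL

Step 1: 180 μL brought to 2950 μL → factor 2950/180 = 16.389
Step 2: 0.15 mL + 2050 μL = 2.2 mL total → factor 2.2/0.15 = 14.667
Overall dilution factor = 16.389 × 14.667 = 240.37
Final = 2.00 μg/mL / 240.37 = 0.008320 μg/mL = 8.32 ng/mL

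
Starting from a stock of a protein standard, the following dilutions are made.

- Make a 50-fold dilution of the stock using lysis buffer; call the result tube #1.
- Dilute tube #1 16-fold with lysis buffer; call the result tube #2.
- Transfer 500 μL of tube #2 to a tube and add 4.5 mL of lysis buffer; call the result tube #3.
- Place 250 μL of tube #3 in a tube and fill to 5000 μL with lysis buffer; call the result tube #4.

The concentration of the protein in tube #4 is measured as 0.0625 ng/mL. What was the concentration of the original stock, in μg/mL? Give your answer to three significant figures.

10.0 μg/mL

Step 1: 50-fold → factor 50
Step 2: 16-fold → factor 16
Step 3: 500 μL + 4.5 mL = 5000 μL total → factor 5000/500 = 10
Step 4: 250 μL brought to 5000 μL → factor 5000/250 = 20
Overall dilution factor = 50 × 16 × 10 × 20 = 1.6 × 10^5
Stock = 0.0625 ng/mL × 1.6 × 10^5 = 1.000 × 10^4 ng/mL = 10.0 μg/mL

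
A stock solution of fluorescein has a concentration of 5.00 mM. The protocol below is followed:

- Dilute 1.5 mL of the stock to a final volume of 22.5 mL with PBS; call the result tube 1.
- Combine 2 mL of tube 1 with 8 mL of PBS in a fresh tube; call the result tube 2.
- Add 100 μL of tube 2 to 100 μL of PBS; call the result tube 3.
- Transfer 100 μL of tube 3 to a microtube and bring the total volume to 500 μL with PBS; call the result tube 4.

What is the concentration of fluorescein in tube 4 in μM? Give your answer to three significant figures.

Step 1: 1.5 mL brought to 22.5 mL → factor 22.5/1.5 = 15
Step 2: 2 mL + 8 mL = 10 mL total → factor 10/2 = 5
Step 3: 100 μL + 100 μL = 200 μL total → factor 200/100 = 2
Step 4: 100 μL brought to 500 μL → factor 500/100 = 5
Overall dilution factor = 15 × 5 × 2 × 5 = 750
Final = 5.00 mM / 750 = 0.006667 mM = 6.67 μM

6.67 μM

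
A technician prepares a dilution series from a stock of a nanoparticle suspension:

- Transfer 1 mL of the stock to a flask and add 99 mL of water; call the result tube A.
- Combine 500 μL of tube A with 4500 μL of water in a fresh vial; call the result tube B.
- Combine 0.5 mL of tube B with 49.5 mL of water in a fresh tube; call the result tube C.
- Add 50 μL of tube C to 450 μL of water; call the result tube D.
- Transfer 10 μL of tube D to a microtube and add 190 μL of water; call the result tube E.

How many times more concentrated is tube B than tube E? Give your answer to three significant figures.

Step 1: 1 mL + 99 mL = 100 mL total → factor 100/1 = 100
Step 2: 500 μL + 4500 μL = 5000 μL total → factor 5000/500 = 10
Step 3: 0.5 mL + 49.5 mL = 50 mL total → factor 50/0.5 = 100
Step 4: 50 μL + 450 μL = 500 μL total → factor 500/50 = 10
Step 5: 10 μL + 190 μL = 200 μL total → factor 200/10 = 20
Dilution factor to tube B = 1000; to tube E = 2 × 10^7
[tube B]/[tube E] = (factor to tube E)/(factor to tube B) = 2 × 10^7/1000 = 2.00 × 10^4

2.00 × 10^4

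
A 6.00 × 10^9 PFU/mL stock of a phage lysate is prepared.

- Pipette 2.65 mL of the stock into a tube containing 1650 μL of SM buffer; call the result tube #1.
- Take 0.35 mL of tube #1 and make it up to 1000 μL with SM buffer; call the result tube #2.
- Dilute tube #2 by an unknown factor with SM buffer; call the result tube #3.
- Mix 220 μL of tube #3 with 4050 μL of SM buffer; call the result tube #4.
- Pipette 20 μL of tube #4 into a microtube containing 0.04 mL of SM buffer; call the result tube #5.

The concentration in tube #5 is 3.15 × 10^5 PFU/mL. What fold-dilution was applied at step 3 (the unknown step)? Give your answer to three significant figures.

Step 1: 2.65 mL + 1650 μL = 4.3 mL total → factor 4.3/2.65 = 1.6226
Step 2: 0.35 mL brought to 1000 μL → factor 1/0.35 = 2.8571
Step 3: unknown factor x
Step 4: 220 μL + 4050 μL = 4270 μL total → factor 4270/220 = 19.409
Step 5: 20 μL + 0.04 mL = 60 μL total → factor 60/20 = 3
Product of known-step factors = 269.95
Overall factor = 6.00 × 10^9 PFU/mL / (3.15 × 10^5 PFU/mL) = 19048
x = 19048 / 269.95 = 70.6

70.6-fold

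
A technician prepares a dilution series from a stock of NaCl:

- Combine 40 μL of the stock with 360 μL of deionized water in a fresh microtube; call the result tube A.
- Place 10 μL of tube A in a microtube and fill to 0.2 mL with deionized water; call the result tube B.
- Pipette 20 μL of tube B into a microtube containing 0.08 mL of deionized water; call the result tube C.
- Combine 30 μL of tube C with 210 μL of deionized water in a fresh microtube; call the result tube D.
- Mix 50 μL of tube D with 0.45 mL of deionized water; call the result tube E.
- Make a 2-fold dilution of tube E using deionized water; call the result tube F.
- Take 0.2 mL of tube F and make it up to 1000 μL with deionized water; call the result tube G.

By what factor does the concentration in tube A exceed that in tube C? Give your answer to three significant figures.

Step 1: 40 μL + 360 μL = 400 μL total → factor 400/40 = 10
Step 2: 10 μL brought to 0.2 mL → factor 200/10 = 20
Step 3: 20 μL + 0.08 mL = 100 μL total → factor 100/20 = 5
Dilution factor to tube A = 10; to tube C = 1000
[tube A]/[tube C] = (factor to tube C)/(factor to tube A) = 1000/10 = 100

100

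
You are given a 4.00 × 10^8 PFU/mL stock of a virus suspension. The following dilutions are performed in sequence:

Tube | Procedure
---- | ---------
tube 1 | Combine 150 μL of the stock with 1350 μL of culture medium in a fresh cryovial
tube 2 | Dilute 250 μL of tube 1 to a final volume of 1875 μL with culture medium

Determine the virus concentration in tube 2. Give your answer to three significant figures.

Step 1: 150 μL + 1350 μL = 1500 μL total → factor 1500/150 = 10
Step 2: 250 μL brought to 1875 μL → factor 1875/250 = 7.5
Overall dilution factor = 10 × 7.5 = 75
Final = 4.00 × 10^8 PFU/mL / 75 = 5.33 × 10^6 PFU/mL

5.33 × 10^6 PFU/mL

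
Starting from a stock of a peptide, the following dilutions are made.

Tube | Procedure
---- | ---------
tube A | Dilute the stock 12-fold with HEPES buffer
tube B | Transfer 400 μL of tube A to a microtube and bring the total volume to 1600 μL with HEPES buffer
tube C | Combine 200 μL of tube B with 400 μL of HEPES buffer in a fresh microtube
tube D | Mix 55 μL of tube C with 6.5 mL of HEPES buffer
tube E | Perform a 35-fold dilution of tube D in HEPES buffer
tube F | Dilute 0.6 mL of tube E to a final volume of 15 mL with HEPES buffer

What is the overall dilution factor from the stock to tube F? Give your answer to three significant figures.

1.50 × 10^7

Step 1: 12-fold → factor 12
Step 2: 400 μL brought to 1600 μL → factor 1600/400 = 4
Step 3: 200 μL + 400 μL = 600 μL total → factor 600/200 = 3
Step 4: 55 μL + 6.5 mL = 6555 μL total → factor 6555/55 = 119.18
Step 5: 35-fold → factor 35
Step 6: 0.6 mL brought to 15 mL → factor 15/0.6 = 25
Overall dilution factor = 12 × 4 × 3 × 119.18 × 35 × 25 = 1.5017 × 10^7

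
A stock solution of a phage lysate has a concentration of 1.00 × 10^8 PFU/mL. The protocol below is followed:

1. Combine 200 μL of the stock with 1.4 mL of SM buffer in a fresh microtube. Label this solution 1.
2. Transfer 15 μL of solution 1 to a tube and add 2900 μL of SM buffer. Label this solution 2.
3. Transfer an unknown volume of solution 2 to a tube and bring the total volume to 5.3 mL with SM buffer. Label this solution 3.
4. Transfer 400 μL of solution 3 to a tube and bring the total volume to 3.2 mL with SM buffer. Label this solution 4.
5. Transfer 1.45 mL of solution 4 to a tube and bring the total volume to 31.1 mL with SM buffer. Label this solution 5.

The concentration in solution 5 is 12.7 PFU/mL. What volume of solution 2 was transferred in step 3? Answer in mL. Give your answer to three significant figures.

Step 1: 200 μL + 1.4 mL = 1600 μL total → factor 1600/200 = 8
Step 2: 15 μL + 2900 μL = 2915 μL total → factor 2915/15 = 194.33
Step 3: v brought to 5.3 mL → factor = 5.3 mL/v
Step 4: 400 μL brought to 3.2 mL → factor 3200/400 = 8
Step 5: 1.45 mL brought to 31.1 mL → factor 31.1/1.45 = 21.448
Product of known-step factors = 2.6676 × 10^5
Overall factor = 1.00 × 10^8 PFU/mL / (12.7 PFU/mL) = 7.874 × 10^6
Step-3 factor = 7.874 × 10^6 / 2.6676 × 10^5 = 29.517
v = 5.3 mL / 29.517 = 0.180 mL

0.180 mL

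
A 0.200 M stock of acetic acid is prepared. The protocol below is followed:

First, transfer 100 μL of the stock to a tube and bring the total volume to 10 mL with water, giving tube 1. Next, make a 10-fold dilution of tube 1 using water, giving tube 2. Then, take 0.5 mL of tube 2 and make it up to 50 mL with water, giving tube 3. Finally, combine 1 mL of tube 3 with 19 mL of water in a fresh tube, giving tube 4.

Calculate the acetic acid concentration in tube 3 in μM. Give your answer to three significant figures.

Step 1: 100 μL brought to 10 mL → factor 10000/100 = 100
Step 2: 10-fold → factor 10
Step 3: 0.5 mL brought to 50 mL → factor 50/0.5 = 100
Dilution factor through tube 3 = 100 × 10 × 100 = 1 × 10^5
[tube 3] = 0.200 M / 1 × 10^5 = 2.000 × 10^-6 M = 2.00 μM

2.00 μM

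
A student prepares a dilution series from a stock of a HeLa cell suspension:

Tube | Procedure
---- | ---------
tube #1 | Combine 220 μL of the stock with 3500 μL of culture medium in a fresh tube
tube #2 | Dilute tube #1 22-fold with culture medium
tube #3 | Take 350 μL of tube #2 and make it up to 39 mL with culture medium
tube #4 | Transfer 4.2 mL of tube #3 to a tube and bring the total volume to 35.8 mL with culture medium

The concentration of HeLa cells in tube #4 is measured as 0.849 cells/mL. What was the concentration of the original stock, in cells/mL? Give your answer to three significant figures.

Step 1: 220 μL + 3500 μL = 3720 μL total → factor 3720/220 = 16.909
Step 2: 22-fold → factor 22
Step 3: 350 μL brought to 39 mL → factor 39000/350 = 111.43
Step 4: 4.2 mL brought to 35.8 mL → factor 35.8/4.2 = 8.5238
Overall dilution factor = 16.909 × 22 × 111.43 × 8.5238 = 3.5332 × 10^5
Stock = 0.849 cells/mL × 3.5332 × 10^5 = 3.00 × 10^5 cells/mL

3.00 × 10^5 cells/mL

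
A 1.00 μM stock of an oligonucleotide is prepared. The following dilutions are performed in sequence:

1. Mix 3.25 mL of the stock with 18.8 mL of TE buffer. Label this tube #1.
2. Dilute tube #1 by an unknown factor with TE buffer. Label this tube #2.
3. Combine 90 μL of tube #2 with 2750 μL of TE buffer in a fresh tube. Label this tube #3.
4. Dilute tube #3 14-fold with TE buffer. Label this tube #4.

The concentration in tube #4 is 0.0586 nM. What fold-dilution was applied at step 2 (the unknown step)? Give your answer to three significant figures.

5.69-fold

Step 1: 3.25 mL + 18.8 mL = 22.05 mL total → factor 22.05/3.25 = 6.7846
Step 2: unknown factor x
Step 3: 90 μL + 2750 μL = 2840 μL total → factor 2840/90 = 31.556
Step 4: 14-fold → factor 14
Product of known-step factors = 2997.3
Overall factor = 1.00 μM / (0.0586 nM) = 17065
x = 17065 / 2997.3 = 5.69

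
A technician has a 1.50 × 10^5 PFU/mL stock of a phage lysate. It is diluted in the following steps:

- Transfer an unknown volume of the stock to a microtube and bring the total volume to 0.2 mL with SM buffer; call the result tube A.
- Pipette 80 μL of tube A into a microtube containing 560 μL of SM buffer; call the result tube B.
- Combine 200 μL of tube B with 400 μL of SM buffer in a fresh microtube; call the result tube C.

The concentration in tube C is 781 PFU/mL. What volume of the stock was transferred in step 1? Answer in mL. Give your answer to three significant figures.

Step 1: v brought to 0.2 mL → factor = 0.2 mL/v
Step 2: 80 μL + 560 μL = 640 μL total → factor 640/80 = 8
Step 3: 200 μL + 400 μL = 600 μL total → factor 600/200 = 3
Product of known-step factors = 24
Overall factor = 1.50 × 10^5 PFU/mL / (781 PFU/mL) = 192.06
Step-1 factor = 192.06 / 24 = 8.0026
v = 0.2 mL / 8.0026 = 0.0250 mL

0.0250 mL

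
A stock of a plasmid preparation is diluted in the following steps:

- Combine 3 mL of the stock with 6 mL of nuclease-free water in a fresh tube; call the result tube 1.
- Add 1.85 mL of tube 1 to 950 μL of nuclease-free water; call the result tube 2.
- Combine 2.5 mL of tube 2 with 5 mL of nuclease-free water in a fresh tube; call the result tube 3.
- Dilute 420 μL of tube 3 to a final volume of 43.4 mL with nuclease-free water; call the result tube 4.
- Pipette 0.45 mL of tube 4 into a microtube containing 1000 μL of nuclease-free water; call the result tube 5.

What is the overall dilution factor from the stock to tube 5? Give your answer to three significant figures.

4.54 × 10^3

Step 1: 3 mL + 6 mL = 9 mL total → factor 9/3 = 3
Step 2: 1.85 mL + 950 μL = 2.8 mL total → factor 2.8/1.85 = 1.5135
Step 3: 2.5 mL + 5 mL = 7.5 mL total → factor 7.5/2.5 = 3
Step 4: 420 μL brought to 43.4 mL → factor 43400/420 = 103.33
Step 5: 0.45 mL + 1000 μL = 1.45 mL total → factor 1.45/0.45 = 3.2222
Overall dilution factor = 3 × 1.5135 × 3 × 103.33 × 3.2222 = 4535.5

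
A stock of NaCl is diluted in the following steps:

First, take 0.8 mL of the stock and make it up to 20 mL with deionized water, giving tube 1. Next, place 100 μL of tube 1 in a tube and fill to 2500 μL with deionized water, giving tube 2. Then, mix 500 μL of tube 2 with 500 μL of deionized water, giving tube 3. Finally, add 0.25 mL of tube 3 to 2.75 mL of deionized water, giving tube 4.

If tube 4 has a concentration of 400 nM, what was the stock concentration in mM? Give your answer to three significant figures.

Step 1: 0.8 mL brought to 20 mL → factor 20/0.8 = 25
Step 2: 100 μL brought to 2500 μL → factor 2500/100 = 25
Step 3: 500 μL + 500 μL = 1000 μL total → factor 1000/500 = 2
Step 4: 0.25 mL + 2.75 mL = 3 mL total → factor 3/0.25 = 12
Overall dilution factor = 25 × 25 × 2 × 12 = 15000
Stock = 400 nM × 15000 = 6.000 × 10^6 nM = 6.00 mM

6.00 mM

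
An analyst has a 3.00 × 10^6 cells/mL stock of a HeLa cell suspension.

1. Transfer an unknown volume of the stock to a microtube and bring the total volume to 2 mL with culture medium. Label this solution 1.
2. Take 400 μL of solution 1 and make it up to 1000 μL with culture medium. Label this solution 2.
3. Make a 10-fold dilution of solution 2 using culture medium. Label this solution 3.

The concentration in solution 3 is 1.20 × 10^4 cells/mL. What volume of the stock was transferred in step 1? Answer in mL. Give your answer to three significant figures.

0.200 mL

Step 1: v brought to 2 mL → factor = 2 mL/v
Step 2: 400 μL brought to 1000 μL → factor 1000/400 = 2.5
Step 3: 10-fold → factor 10
Product of known-step factors = 25
Overall factor = 3.00 × 10^6 cells/mL / (1.20 × 10^4 cells/mL) = 250
Step-1 factor = 250 / 25 = 10
v = 2 mL / 10 = 0.200 mL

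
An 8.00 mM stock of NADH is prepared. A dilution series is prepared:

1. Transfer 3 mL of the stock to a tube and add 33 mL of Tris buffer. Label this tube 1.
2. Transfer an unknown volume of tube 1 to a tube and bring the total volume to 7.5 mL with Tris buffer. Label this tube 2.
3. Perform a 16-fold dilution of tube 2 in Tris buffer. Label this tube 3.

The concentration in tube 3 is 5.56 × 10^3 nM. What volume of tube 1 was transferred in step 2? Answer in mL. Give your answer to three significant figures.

1.00 mL

Step 1: 3 mL + 33 mL = 36 mL total → factor 36/3 = 12
Step 2: v brought to 7.5 mL → factor = 7.5 mL/v
Step 3: 16-fold → factor 16
Product of known-step factors = 192
Overall factor = 8.00 mM / (5.56 × 10^3 nM) = 1438.8
Step-2 factor = 1438.8 / 192 = 7.494
v = 7.5 mL / 7.494 = 1.00 mL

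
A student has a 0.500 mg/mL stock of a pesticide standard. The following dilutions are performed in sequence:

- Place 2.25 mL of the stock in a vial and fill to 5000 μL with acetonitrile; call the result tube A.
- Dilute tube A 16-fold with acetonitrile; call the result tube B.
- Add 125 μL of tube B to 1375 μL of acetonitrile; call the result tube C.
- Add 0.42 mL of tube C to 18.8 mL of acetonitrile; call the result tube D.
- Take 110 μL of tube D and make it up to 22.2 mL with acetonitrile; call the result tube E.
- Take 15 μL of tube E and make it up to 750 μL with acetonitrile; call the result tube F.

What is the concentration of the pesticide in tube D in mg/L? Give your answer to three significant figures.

Step 1: 2.25 mL brought to 5000 μL → factor 5/2.25 = 2.2222
Step 2: 16-fold → factor 16
Step 3: 125 μL + 1375 μL = 1500 μL total → factor 1500/125 = 12
Step 4: 0.42 mL + 18.8 mL = 19.22 mL total → factor 19.22/0.42 = 45.762
Dilution factor through tube D = 2.2222 × 16 × 12 × 45.762 = 19525
[tube D] = 0.500 mg/mL / 19525 = 2.561 × 10^-5 mg/mL = 0.0256 mg/L

0.0256 mg/L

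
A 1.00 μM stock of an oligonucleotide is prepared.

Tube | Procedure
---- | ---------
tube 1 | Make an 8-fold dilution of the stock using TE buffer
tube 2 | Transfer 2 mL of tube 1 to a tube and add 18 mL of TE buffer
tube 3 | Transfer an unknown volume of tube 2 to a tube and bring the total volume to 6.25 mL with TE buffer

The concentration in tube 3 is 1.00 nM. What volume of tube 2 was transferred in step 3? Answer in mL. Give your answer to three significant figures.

Step 1: 8-fold → factor 8
Step 2: 2 mL + 18 mL = 20 mL total → factor 20/2 = 10
Step 3: v brought to 6.25 mL → factor = 6.25 mL/v
Product of known-step factors = 80
Overall factor = 1.00 μM / (1.00 nM) = 1000
Step-3 factor = 1000 / 80 = 12.5
v = 6.25 mL / 12.5 = 0.500 mL

0.500 mL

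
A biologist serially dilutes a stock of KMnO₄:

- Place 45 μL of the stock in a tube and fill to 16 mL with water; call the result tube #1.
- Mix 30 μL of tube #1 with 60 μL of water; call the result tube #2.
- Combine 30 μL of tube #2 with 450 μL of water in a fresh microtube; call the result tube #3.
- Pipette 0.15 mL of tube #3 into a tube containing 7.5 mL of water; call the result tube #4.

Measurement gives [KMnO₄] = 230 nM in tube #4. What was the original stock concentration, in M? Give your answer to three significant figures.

Step 1: 45 μL brought to 16 mL → factor 16000/45 = 355.56
Step 2: 30 μL + 60 μL = 90 μL total → factor 90/30 = 3
Step 3: 30 μL + 450 μL = 480 μL total → factor 480/30 = 16
Step 4: 0.15 mL + 7.5 mL = 7.65 mL total → factor 7.65/0.15 = 51
Overall dilution factor = 355.56 × 3 × 16 × 51 = 8.704 × 10^5
Stock = 230 nM × 8.704 × 10^5 = 2.002 × 10^8 nM = 0.200 M

0.200 M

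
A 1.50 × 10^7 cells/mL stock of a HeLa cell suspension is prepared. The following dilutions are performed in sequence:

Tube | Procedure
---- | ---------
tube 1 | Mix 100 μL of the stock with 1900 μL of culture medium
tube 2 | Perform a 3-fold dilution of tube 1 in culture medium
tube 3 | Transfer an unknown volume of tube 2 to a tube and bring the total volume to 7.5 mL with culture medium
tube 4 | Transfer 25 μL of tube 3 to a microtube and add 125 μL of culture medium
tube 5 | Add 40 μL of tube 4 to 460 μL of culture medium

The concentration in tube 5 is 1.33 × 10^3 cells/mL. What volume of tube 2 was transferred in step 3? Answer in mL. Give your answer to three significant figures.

2.99 mL

Step 1: 100 μL + 1900 μL = 2000 μL total → factor 2000/100 = 20
Step 2: 3-fold → factor 3
Step 3: v brought to 7.5 mL → factor = 7.5 mL/v
Step 4: 25 μL + 125 μL = 150 μL total → factor 150/25 = 6
Step 5: 40 μL + 460 μL = 500 μL total → factor 500/40 = 12.5
Product of known-step factors = 4500
Overall factor = 1.50 × 10^7 cells/mL / (1.33 × 10^3 cells/mL) = 11278
Step-3 factor = 11278 / 4500 = 2.5063
v = 7.5 mL / 2.5063 = 2.99 mL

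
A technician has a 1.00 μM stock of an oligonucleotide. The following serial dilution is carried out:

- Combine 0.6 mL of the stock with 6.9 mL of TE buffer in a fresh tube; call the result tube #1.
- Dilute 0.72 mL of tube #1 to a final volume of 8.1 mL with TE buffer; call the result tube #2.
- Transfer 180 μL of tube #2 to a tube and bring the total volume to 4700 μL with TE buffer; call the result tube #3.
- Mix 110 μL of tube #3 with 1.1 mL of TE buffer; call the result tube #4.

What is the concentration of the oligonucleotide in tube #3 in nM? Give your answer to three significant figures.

Step 1: 0.6 mL + 6.9 mL = 7.5 mL total → factor 7.5/0.6 = 12.5
Step 2: 0.72 mL brought to 8.1 mL → factor 8.1/0.72 = 11.25
Step 3: 180 μL brought to 4700 μL → factor 4700/180 = 26.111
Dilution factor through tube #3 = 12.5 × 11.25 × 26.111 = 3671.9
[tube #3] = 1.00 μM / 3671.9 = 0.0002723 μM = 0.272 nM

0.272 nM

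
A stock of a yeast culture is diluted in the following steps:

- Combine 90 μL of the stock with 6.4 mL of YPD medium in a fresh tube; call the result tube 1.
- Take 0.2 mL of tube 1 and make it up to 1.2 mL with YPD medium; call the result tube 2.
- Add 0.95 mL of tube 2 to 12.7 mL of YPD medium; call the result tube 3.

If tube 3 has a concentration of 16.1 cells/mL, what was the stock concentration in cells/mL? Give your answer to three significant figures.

1.00 × 10^5 cells/mL

Step 1: 90 μL + 6.4 mL = 6490 μL total → factor 6490/90 = 72.111
Step 2: 0.2 mL brought to 1.2 mL → factor 1.2/0.2 = 6
Step 3: 0.95 mL + 12.7 mL = 13.65 mL total → factor 13.65/0.95 = 14.368
Overall dilution factor = 72.111 × 6 × 14.368 = 6216.7
Stock = 16.1 cells/mL × 6216.7 = 1.00 × 10^5 cells/mL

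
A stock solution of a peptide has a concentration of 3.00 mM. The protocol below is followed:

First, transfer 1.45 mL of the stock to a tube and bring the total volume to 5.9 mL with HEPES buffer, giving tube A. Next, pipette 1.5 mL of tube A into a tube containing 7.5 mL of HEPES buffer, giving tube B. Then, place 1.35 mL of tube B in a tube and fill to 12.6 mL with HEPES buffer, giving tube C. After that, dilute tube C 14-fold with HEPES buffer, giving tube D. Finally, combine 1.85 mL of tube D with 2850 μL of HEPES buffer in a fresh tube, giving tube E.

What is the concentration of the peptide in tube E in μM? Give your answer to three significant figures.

0.370 μM

Step 1: 1.45 mL brought to 5.9 mL → factor 5.9/1.45 = 4.069
Step 2: 1.5 mL + 7.5 mL = 9 mL total → factor 9/1.5 = 6
Step 3: 1.35 mL brought to 12.6 mL → factor 12.6/1.35 = 9.3333
Step 4: 14-fold → factor 14
Step 5: 1.85 mL + 2850 μL = 4.7 mL total → factor 4.7/1.85 = 2.5405
Overall dilution factor = 4.069 × 6 × 9.3333 × 14 × 2.5405 = 8104.5
Final = 3.00 mM / 8104.5 = 0.0003702 mM = 0.370 μM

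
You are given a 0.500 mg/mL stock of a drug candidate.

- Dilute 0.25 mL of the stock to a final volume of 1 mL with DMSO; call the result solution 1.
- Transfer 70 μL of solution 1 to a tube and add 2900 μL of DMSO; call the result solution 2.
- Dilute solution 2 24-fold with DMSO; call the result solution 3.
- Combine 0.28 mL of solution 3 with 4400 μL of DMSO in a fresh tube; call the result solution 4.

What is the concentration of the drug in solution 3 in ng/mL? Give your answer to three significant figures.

Step 1: 0.25 mL brought to 1 mL → factor 1/0.25 = 4
Step 2: 70 μL + 2900 μL = 2970 μL total → factor 2970/70 = 42.429
Step 3: 24-fold → factor 24
Dilution factor through solution 3 = 4 × 42.429 × 24 = 4073.1
[solution 3] = 0.500 mg/mL / 4073.1 = 0.0001228 mg/mL = 123 ng/mL

123 ng/mL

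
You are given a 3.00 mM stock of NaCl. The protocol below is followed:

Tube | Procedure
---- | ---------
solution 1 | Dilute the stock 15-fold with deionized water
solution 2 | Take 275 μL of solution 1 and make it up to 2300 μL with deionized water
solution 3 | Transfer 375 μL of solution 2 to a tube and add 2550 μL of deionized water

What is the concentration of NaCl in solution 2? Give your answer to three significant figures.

Step 1: 15-fold → factor 15
Step 2: 275 μL brought to 2300 μL → factor 2300/275 = 8.3636
Dilution factor through solution 2 = 15 × 8.3636 = 125.45
[solution 2] = 3.00 mM / 125.45 = 0.0239 mM

0.0239 mM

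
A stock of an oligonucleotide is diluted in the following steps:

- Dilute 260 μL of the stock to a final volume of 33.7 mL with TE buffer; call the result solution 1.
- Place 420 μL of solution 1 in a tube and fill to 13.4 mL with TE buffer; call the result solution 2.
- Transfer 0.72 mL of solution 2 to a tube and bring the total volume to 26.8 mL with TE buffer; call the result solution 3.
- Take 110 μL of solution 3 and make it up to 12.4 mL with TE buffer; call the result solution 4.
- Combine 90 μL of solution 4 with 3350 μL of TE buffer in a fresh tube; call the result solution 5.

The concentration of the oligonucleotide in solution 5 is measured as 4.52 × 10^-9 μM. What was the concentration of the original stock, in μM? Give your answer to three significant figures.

3.00 μM

Step 1: 260 μL brought to 33.7 mL → factor 33700/260 = 129.62
Step 2: 420 μL brought to 13.4 mL → factor 13400/420 = 31.905
Step 3: 0.72 mL brought to 26.8 mL → factor 26.8/0.72 = 37.222
Step 4: 110 μL brought to 12.4 mL → factor 12400/110 = 112.73
Step 5: 90 μL + 3350 μL = 3440 μL total → factor 3440/90 = 38.222
Overall dilution factor = 129.62 × 31.905 × 37.222 × 112.73 × 38.222 = 6.6322 × 10^8
Stock = 4.52 × 10^-9 μM × 6.6322 × 10^8 = 3.00 μM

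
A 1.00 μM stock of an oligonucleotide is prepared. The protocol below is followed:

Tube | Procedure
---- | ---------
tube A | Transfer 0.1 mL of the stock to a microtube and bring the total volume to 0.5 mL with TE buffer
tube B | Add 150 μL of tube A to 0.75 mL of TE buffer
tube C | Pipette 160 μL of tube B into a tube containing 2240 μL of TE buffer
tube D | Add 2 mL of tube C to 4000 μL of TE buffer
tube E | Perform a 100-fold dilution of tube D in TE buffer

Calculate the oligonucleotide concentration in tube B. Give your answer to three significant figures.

0.0333 μM

Step 1: 0.1 mL brought to 0.5 mL → factor 0.5/0.1 = 5
Step 2: 150 μL + 0.75 mL = 900 μL total → factor 900/150 = 6
Dilution factor through tube B = 5 × 6 = 30
[tube B] = 1.00 μM / 30 = 0.0333 μM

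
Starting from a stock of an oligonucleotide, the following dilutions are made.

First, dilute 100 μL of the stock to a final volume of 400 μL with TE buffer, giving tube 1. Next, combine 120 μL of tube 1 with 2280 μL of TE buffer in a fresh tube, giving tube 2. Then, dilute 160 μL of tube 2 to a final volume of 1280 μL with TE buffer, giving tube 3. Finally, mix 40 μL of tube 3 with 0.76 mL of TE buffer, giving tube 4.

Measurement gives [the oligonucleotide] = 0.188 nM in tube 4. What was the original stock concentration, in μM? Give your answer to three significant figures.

Step 1: 100 μL brought to 400 μL → factor 400/100 = 4
Step 2: 120 μL + 2280 μL = 2400 μL total → factor 2400/120 = 20
Step 3: 160 μL brought to 1280 μL → factor 1280/160 = 8
Step 4: 40 μL + 0.76 mL = 800 μL total → factor 800/40 = 20
Overall dilution factor = 4 × 20 × 8 × 20 = 12800
Stock = 0.188 nM × 12800 = 2406 nM = 2.41 μM

2.41 μM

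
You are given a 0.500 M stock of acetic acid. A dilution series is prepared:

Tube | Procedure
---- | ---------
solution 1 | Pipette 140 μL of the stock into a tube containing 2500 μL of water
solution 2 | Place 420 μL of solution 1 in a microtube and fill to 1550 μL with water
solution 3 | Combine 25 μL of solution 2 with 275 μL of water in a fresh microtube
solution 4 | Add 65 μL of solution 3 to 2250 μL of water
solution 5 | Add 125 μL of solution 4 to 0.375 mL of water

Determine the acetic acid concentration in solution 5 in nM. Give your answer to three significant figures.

Step 1: 140 μL + 2500 μL = 2640 μL total → factor 2640/140 = 18.857
Step 2: 420 μL brought to 1550 μL → factor 1550/420 = 3.6905
Step 3: 25 μL + 275 μL = 300 μL total → factor 300/25 = 12
Step 4: 65 μL + 2250 μL = 2315 μL total → factor 2315/65 = 35.615
Step 5: 125 μL + 0.375 mL = 500 μL total → factor 500/125 = 4
Overall dilution factor = 18.857 × 3.6905 × 12 × 35.615 × 4 = 1.1897 × 10^5
Final = 0.500 M / 1.1897 × 10^5 = 4.203 × 10^-6 M = 4.20 × 10^3 nM

4.20 × 10^3 nM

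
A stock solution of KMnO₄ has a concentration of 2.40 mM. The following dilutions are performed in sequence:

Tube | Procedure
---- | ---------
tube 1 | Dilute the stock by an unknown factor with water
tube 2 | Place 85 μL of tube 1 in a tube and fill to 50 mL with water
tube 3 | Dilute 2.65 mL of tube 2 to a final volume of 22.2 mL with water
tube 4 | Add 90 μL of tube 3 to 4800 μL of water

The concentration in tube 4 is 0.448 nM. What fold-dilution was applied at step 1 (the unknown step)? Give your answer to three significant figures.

Step 1: unknown factor x
Step 2: 85 μL brought to 50 mL → factor 50000/85 = 588.24
Step 3: 2.65 mL brought to 22.2 mL → factor 22.2/2.65 = 8.3774
Step 4: 90 μL + 4800 μL = 4890 μL total → factor 4890/90 = 54.333
Product of known-step factors = 2.6775 × 10^5
Overall factor = 2.40 mM / (0.448 nM) = 5.3571 × 10^6
x = 5.3571 × 10^6 / 2.6775 × 10^5 = 20.0

20.0-fold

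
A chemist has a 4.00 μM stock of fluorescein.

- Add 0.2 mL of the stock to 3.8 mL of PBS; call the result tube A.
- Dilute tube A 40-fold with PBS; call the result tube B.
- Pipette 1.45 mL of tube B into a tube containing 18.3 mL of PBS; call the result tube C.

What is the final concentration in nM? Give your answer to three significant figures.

0.367 nM

Step 1: 0.2 mL + 3.8 mL = 4 mL total → factor 4/0.2 = 20
Step 2: 40-fold → factor 40
Step 3: 1.45 mL + 18.3 mL = 19.75 mL total → factor 19.75/1.45 = 13.621
Overall dilution factor = 20 × 40 × 13.621 = 10897
Final = 4.00 μM / 10897 = 0.0003671 μM = 0.367 nM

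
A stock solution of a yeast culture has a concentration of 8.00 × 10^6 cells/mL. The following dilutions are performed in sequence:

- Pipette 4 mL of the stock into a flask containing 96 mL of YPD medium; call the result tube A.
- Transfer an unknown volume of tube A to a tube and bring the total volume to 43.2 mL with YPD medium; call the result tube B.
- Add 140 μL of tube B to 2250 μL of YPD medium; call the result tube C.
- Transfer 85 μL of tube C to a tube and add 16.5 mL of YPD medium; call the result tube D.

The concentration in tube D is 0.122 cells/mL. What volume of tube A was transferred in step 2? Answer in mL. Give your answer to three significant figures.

0.0549 mL

Step 1: 4 mL + 96 mL = 100 mL total → factor 100/4 = 25
Step 2: v brought to 43.2 mL → factor = 43.2 mL/v
Step 3: 140 μL + 2250 μL = 2390 μL total → factor 2390/140 = 17.071
Step 4: 85 μL + 16.5 mL = 16585 μL total → factor 16585/85 = 195.12
Product of known-step factors = 83273
Overall factor = 8.00 × 10^6 cells/mL / (0.122 cells/mL) = 6.5574 × 10^7
Step-2 factor = 6.5574 × 10^7 / 83273 = 787.45
v = 43.2 mL / 787.45 = 0.0549 mL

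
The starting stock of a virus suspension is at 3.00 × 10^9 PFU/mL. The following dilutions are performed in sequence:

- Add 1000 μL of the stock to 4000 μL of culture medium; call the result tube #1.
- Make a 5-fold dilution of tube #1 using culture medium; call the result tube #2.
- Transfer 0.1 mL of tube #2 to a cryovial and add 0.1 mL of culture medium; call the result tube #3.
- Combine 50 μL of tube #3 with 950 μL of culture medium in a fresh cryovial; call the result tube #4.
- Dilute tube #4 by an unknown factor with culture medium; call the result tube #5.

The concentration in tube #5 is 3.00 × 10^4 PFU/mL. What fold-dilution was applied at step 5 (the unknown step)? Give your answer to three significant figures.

Step 1: 1000 μL + 4000 μL = 5000 μL total → factor 5000/1000 = 5
Step 2: 5-fold → factor 5
Step 3: 0.1 mL + 0.1 mL = 0.2 mL total → factor 0.2/0.1 = 2
Step 4: 50 μL + 950 μL = 1000 μL total → factor 1000/50 = 20
Step 5: unknown factor x
Product of known-step factors = 1000
Overall factor = 3.00 × 10^9 PFU/mL / (3.00 × 10^4 PFU/mL) = 1 × 10^5
x = 1 × 10^5 / 1000 = 100

100-fold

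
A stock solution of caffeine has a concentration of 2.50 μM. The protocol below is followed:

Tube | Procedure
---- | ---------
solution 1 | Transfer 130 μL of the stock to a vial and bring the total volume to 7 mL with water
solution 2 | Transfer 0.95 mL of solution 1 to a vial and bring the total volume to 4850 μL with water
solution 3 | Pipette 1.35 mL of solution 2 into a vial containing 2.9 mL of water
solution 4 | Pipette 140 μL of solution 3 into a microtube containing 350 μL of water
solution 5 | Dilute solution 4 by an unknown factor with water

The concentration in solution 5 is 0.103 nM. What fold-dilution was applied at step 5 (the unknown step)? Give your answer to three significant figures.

8.01-fold

Step 1: 130 μL brought to 7 mL → factor 7000/130 = 53.846
Step 2: 0.95 mL brought to 4850 μL → factor 4.85/0.95 = 5.1053
Step 3: 1.35 mL + 2.9 mL = 4.25 mL total → factor 4.25/1.35 = 3.1481
Step 4: 140 μL + 350 μL = 490 μL total → factor 490/140 = 3.5
Step 5: unknown factor x
Product of known-step factors = 3029
Overall factor = 2.50 μM / (0.103 nM) = 24272
x = 24272 / 3029 = 8.01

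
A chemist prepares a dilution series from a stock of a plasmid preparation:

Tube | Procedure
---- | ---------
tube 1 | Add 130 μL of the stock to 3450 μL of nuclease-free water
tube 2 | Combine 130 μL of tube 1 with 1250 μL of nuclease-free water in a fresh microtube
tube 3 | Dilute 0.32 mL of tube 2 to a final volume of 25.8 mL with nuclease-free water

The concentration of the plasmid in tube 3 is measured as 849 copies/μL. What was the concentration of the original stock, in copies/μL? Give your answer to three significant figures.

2.00 × 10^7 copies/μL

Step 1: 130 μL + 3450 μL = 3580 μL total → factor 3580/130 = 27.538
Step 2: 130 μL + 1250 μL = 1380 μL total → factor 1380/130 = 10.615
Step 3: 0.32 mL brought to 25.8 mL → factor 25.8/0.32 = 80.625
Overall dilution factor = 27.538 × 10.615 × 80.625 = 23569
Stock = 849 copies/μL × 23569 = 2.00 × 10^7 copies/μL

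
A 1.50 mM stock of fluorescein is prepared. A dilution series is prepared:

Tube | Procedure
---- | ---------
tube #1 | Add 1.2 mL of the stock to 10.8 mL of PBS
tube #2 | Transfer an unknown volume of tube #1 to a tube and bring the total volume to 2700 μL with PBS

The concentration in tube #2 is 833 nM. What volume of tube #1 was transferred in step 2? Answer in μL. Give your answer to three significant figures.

15.0 μL

Step 1: 1.2 mL + 10.8 mL = 12 mL total → factor 12/1.2 = 10
Step 2: v brought to 2700 μL → factor = 2700 μL/v
Product of known-step factors = 10
Overall factor = 1.50 mM / (833 nM) = 1800.7
Step-2 factor = 1800.7 / 10 = 180.07
v = 2700 μL / 180.07 = 15.0 μL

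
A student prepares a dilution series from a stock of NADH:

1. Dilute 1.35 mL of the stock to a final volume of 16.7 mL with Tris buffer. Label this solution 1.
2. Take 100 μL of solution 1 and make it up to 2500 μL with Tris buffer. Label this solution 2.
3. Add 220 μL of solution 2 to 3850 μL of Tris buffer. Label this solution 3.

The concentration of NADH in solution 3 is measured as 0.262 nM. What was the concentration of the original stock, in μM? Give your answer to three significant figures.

Step 1: 1.35 mL brought to 16.7 mL → factor 16.7/1.35 = 12.37
Step 2: 100 μL brought to 2500 μL → factor 2500/100 = 25
Step 3: 220 μL + 3850 μL = 4070 μL total → factor 4070/220 = 18.5
Overall dilution factor = 12.37 × 25 × 18.5 = 5721.3
Stock = 0.262 nM × 5721.3 = 1499 nM = 1.50 μM

1.50 μM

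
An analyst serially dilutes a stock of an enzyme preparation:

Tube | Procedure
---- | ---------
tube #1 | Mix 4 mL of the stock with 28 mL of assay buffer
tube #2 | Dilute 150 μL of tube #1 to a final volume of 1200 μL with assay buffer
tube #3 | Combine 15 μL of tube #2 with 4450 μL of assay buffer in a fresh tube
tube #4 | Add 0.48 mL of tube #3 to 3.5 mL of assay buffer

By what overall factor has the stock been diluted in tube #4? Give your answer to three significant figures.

Step 1: 4 mL + 28 mL = 32 mL total → factor 32/4 = 8
Step 2: 150 μL brought to 1200 μL → factor 1200/150 = 8
Step 3: 15 μL + 4450 μL = 4465 μL total → factor 4465/15 = 297.67
Step 4: 0.48 mL + 3.5 mL = 3.98 mL total → factor 3.98/0.48 = 8.2917
Overall dilution factor = 8 × 8 × 297.67 × 8.2917 = 1.5796 × 10^5

1.58 × 10^5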